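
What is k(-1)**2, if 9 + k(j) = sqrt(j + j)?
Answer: (9 - I*sqrt(2))**2 ≈ 79.0 - 25.456*I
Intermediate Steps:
k(j) = -9 + sqrt(2)*sqrt(j) (k(j) = -9 + sqrt(j + j) = -9 + sqrt(2*j) = -9 + sqrt(2)*sqrt(j))
k(-1)**2 = (-9 + sqrt(2)*sqrt(-1))**2 = (-9 + sqrt(2)*I)**2 = (-9 + I*sqrt(2))**2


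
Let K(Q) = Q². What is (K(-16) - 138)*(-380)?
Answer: -44840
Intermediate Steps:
(K(-16) - 138)*(-380) = ((-16)² - 138)*(-380) = (256 - 138)*(-380) = 118*(-380) = -44840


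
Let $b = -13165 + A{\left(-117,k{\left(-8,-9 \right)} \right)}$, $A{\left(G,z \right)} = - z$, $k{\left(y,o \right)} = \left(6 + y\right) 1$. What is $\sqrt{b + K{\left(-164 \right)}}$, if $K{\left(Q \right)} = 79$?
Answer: $2 i \sqrt{3271} \approx 114.39 i$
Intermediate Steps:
$k{\left(y,o \right)} = 6 + y$
$b = -13163$ ($b = -13165 - \left(6 - 8\right) = -13165 - -2 = -13165 + 2 = -13163$)
$\sqrt{b + K{\left(-164 \right)}} = \sqrt{-13163 + 79} = \sqrt{-13084} = 2 i \sqrt{3271}$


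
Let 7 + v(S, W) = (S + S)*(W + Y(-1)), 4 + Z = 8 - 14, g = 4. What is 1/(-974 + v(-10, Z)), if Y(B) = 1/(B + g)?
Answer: -3/2363 ≈ -0.0012696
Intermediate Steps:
Y(B) = 1/(4 + B) (Y(B) = 1/(B + 4) = 1/(4 + B))
Z = -10 (Z = -4 + (8 - 14) = -4 - 6 = -10)
v(S, W) = -7 + 2*S*(⅓ + W) (v(S, W) = -7 + (S + S)*(W + 1/(4 - 1)) = -7 + (2*S)*(W + 1/3) = -7 + (2*S)*(W + ⅓) = -7 + (2*S)*(⅓ + W) = -7 + 2*S*(⅓ + W))
1/(-974 + v(-10, Z)) = 1/(-974 + (-7 + (⅔)*(-10) + 2*(-10)*(-10))) = 1/(-974 + (-7 - 20/3 + 200)) = 1/(-974 + 559/3) = 1/(-2363/3) = -3/2363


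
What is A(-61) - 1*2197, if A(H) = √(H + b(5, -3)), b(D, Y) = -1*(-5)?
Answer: -2197 + 2*I*√14 ≈ -2197.0 + 7.4833*I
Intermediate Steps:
b(D, Y) = 5
A(H) = √(5 + H) (A(H) = √(H + 5) = √(5 + H))
A(-61) - 1*2197 = √(5 - 61) - 1*2197 = √(-56) - 2197 = 2*I*√14 - 2197 = -2197 + 2*I*√14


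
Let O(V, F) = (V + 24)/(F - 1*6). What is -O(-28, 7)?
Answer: 4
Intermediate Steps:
O(V, F) = (24 + V)/(-6 + F) (O(V, F) = (24 + V)/(F - 6) = (24 + V)/(-6 + F))
-O(-28, 7) = -(24 - 28)/(-6 + 7) = -(-4)/1 = -(-4) = -1*(-4) = 4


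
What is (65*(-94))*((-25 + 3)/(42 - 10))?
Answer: 33605/8 ≈ 4200.6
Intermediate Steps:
(65*(-94))*((-25 + 3)/(42 - 10)) = -(-134420)/32 = -6110*(-11/16) = 33605/8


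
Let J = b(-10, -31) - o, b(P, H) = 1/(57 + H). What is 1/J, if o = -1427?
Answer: 26/37103 ≈ 0.00070075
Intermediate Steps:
J = 37103/26 (J = 1/(57 - 31) - 1*(-1427) = 1/26 + 1427 = 37103/26 ≈ 1427.0)
1/J = 1/(37103/26) = 26/37103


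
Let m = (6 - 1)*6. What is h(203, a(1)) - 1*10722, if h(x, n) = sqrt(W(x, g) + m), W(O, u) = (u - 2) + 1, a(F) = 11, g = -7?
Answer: -10722 + sqrt(22) ≈ -10717.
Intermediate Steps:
m = 30 (m = 5*6 = 30)
W(O, u) = -1 + u (W(O, u) = (-2 + u) + 1 = -1 + u)
h(x, n) = sqrt(22) (h(x, n) = sqrt((-1 - 7) + 30) = sqrt(-8 + 30) = sqrt(22))
h(203, a(1)) - 1*10722 = sqrt(22) - 1*10722 = sqrt(22) - 10722 = -10722 + sqrt(22)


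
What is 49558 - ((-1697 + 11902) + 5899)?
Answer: 33454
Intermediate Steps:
49558 - ((-1697 + 11902) + 5899) = 49558 - (10205 + 5899) = 49558 - 1*16104 = 49558 - 16104 = 33454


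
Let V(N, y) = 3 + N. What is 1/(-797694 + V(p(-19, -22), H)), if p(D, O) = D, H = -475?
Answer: -1/797710 ≈ -1.2536e-6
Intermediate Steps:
1/(-797694 + V(p(-19, -22), H)) = 1/(-797694 + (3 - 19)) = 1/(-797694 - 16) = 1/(-797710) = -1/797710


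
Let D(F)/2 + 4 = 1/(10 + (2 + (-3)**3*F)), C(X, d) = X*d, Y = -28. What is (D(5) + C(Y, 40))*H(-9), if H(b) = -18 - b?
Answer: 416238/41 ≈ 10152.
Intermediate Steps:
D(F) = -8 + 2/(12 - 27*F) (D(F) = -8 + 2/(10 + (2 + (-3)**3*F)) = -8 + 2/(10 + (2 - 27*F)) = -8 + 2/(12 - 27*F))
(D(5) + C(Y, 40))*H(-9) = (2*(47 - 108*5)/(3*(-4 + 9*5)) - 28*40)*(-18 - 1*(-9)) = (2*(47 - 540)/(3*(-4 + 45)) - 1120)*(-18 + 9) = ((2/3)*(-493)/41 - 1120)*(-9) = ((2/3)*(1/41)*(-493) - 1120)*(-9) = (-986/123 - 1120)*(-9) = -138746/123*(-9) = 416238/41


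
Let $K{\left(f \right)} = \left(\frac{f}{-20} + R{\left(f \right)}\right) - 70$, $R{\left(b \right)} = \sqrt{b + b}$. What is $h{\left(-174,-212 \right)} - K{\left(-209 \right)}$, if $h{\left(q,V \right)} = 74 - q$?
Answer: $\frac{6151}{20} - i \sqrt{418} \approx 307.55 - 20.445 i$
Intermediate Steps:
$R{\left(b \right)} = \sqrt{2} \sqrt{b}$ ($R{\left(b \right)} = \sqrt{2 b} = \sqrt{2} \sqrt{b}$)
$K{\left(f \right)} = -70 - \frac{f}{20} + \sqrt{2} \sqrt{f}$ ($K{\left(f \right)} = \left(\frac{f}{-20} + \sqrt{2} \sqrt{f}\right) - 70 = \left(f \left(- \frac{1}{20}\right) + \sqrt{2} \sqrt{f}\right) - 70 = \left(- \frac{f}{20} + \sqrt{2} \sqrt{f}\right) - 70 = -70 - \frac{f}{20} + \sqrt{2} \sqrt{f}$)
$h{\left(-174,-212 \right)} - K{\left(-209 \right)} = \left(74 - -174\right) - \left(-70 - - \frac{209}{20} + \sqrt{2} \sqrt{-209}\right) = \left(74 + 174\right) - \left(-70 + \frac{209}{20} + \sqrt{2} i \sqrt{209}\right) = 248 - \left(-70 + \frac{209}{20} + i \sqrt{418}\right) = 248 - \left(- \frac{1191}{20} + i \sqrt{418}\right) = 248 + \left(\frac{1191}{20} - i \sqrt{418}\right) = \frac{6151}{20} - i \sqrt{418}$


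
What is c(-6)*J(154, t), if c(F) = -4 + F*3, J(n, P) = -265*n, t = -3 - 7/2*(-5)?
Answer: 897820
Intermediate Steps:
t = 29/2 (t = -3 - 7*½*(-5) = -3 - 7/2*(-5) = -3 + 35/2 = 29/2 ≈ 14.500)
c(F) = -4 + 3*F
c(-6)*J(154, t) = (-4 + 3*(-6))*(-265*154) = (-4 - 18)*(-40810) = -22*(-40810) = 897820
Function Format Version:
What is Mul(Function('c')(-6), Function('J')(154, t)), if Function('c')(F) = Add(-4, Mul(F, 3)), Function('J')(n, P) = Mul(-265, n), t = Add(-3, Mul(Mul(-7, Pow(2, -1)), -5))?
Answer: 897820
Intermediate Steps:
t = Rational(29, 2) (t = Add(-3, Mul(Mul(-7, Rational(1, 2)), -5)) = Add(-3, Mul(Rational(-7, 2), -5)) = Add(-3, Rational(35, 2)) = Rational(29, 2) ≈ 14.500)
Function('c')(F) = Add(-4, Mul(3, F))
Mul(Function('c')(-6), Function('J')(154, t)) = Mul(Add(-4, Mul(3, -6)), Mul(-265, 154)) = Mul(Add(-4, -18), -40810) = Mul(-22, -40810) = 897820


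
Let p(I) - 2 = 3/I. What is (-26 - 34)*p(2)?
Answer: -210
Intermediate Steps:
p(I) = 2 + 3/I
(-26 - 34)*p(2) = (-26 - 34)*(2 + 3/2) = -60*(2 + 3*(½)) = -60*(2 + 3/2) = -60*7/2 = -210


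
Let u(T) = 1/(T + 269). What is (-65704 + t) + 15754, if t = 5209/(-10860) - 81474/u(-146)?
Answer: -109373801929/10860 ≈ -1.0071e+7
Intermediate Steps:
u(T) = 1/(269 + T)
t = -108831344929/10860 (t = 5209/(-10860) - 81474/(1/(269 - 146)) = 5209*(-1/10860) - 81474/(1/123) = -5209/10860 - 81474/1/123 = -5209/10860 - 81474*123 = -5209/10860 - 10021302 = -108831344929/10860 ≈ -1.0021e+7)
(-65704 + t) + 15754 = (-65704 - 108831344929/10860) + 15754 = -109544890369/10860 + 15754 = -109373801929/10860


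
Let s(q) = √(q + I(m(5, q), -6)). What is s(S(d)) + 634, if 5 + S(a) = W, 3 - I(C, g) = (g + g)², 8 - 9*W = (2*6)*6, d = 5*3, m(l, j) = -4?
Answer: 634 + I*√1378/3 ≈ 634.0 + 12.374*I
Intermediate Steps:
d = 15
W = -64/9 (W = 8/9 - 2*6*6/9 = 8/9 - 4*6/3 = 8/9 - ⅑*72 = 8/9 - 8 = -64/9 ≈ -7.1111)
I(C, g) = 3 - 4*g² (I(C, g) = 3 - (g + g)² = 3 - (2*g)² = 3 - 4*g²)
S(a) = -109/9 (S(a) = -5 - 64/9 = -109/9)
s(q) = √(-141 + q) (s(q) = √(q + (3 - 4*(-6)²)) = √(q + (3 - 4*36)) = √(q + (3 - 144)) = √(q - 141) = √(-141 + q))
s(S(d)) + 634 = √(-141 - 109/9) + 634 = √(-1378/9) + 634 = I*√1378/3 + 634 = 634 + I*√1378/3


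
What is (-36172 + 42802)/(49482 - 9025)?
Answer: 6630/40457 ≈ 0.16388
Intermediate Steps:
(-36172 + 42802)/(49482 - 9025) = 6630/40457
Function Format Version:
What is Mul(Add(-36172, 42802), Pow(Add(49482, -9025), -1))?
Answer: Rational(6630, 40457) ≈ 0.16388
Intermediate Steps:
Mul(Add(-36172, 42802), Pow(Add(49482, -9025), -1)) = Mul(6630, Pow(40457, -1)) = Mul(6630, Rational(1, 40457)) = Rational(6630, 40457)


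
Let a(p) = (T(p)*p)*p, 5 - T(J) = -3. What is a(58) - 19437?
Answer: 7475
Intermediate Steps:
T(J) = 8 (T(J) = 5 - 1*(-3) = 5 + 3 = 8)
a(p) = 8*p² (a(p) = (8*p)*p = 8*p²)
a(58) - 19437 = 8*58² - 19437 = 8*3364 - 19437 = 26912 - 19437 = 7475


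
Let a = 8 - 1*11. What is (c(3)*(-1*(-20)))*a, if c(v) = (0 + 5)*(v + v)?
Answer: -1800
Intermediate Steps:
c(v) = 10*v (c(v) = 5*(2*v) = 10*v)
a = -3 (a = 8 - 11 = -3)
(c(3)*(-1*(-20)))*a = ((10*3)*(-1*(-20)))*(-3) = (30*20)*(-3) = 600*(-3) = -1800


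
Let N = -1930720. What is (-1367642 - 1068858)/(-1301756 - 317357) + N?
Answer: -3126051414860/1619113 ≈ -1.9307e+6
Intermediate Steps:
(-1367642 - 1068858)/(-1301756 - 317357) + N = (-1367642 - 1068858)/(-1301756 - 317357) - 1930720 = -2436500/(-1619113) - 1930720 = -2436500*(-1/1619113) - 1930720 = 2436500/1619113 - 1930720 = -3126051414860/1619113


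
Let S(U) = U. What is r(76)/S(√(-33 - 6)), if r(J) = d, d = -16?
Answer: 16*I*√39/39 ≈ 2.562*I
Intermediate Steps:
r(J) = -16
r(76)/S(√(-33 - 6)) = -16/√(-33 - 6) = -16*(-I*√39/39) = -(-16)*I*√39/39 = 16*I*√39/39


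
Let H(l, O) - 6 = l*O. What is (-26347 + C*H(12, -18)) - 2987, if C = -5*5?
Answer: -24084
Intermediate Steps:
H(l, O) = 6 + O*l (H(l, O) = 6 + l*O = 6 + O*l)
C = -25
(-26347 + C*H(12, -18)) - 2987 = (-26347 - 25*(6 - 18*12)) - 2987 = (-26347 - 25*(6 - 216)) - 2987 = (-26347 - 25*(-210)) - 2987 = (-26347 + 5250) - 2987 = -21097 - 2987 = -24084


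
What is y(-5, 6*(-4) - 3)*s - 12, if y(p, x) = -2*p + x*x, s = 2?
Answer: 1466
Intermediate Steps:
y(p, x) = x² - 2*p (y(p, x) = -2*p + x² = x² - 2*p)
y(-5, 6*(-4) - 3)*s - 12 = ((6*(-4) - 3)² - 2*(-5))*2 - 12 = ((-24 - 3)² + 10)*2 - 12 = ((-27)² + 10)*2 - 12 = (729 + 10)*2 - 12 = 739*2 - 12 = 1478 - 12 = 1466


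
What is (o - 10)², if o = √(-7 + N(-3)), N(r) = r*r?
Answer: (10 - √2)² ≈ 73.716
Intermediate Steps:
N(r) = r²
o = √2 (o = √(-7 + (-3)²) = √(-7 + 9) = √2 ≈ 1.4142)
(o - 10)² = (√2 - 10)² = (-10 + √2)²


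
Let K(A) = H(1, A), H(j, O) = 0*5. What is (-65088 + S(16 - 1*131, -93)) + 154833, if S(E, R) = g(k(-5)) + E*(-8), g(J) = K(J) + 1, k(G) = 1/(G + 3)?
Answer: 90666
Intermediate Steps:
H(j, O) = 0
K(A) = 0
k(G) = 1/(3 + G)
g(J) = 1 (g(J) = 0 + 1 = 1)
S(E, R) = 1 - 8*E (S(E, R) = 1 + E*(-8) = 1 - 8*E)
(-65088 + S(16 - 1*131, -93)) + 154833 = (-65088 + (1 - 8*(16 - 1*131))) + 154833 = (-65088 + (1 - 8*(16 - 131))) + 154833 = (-65088 + (1 - 8*(-115))) + 154833 = (-65088 + (1 + 920)) + 154833 = (-65088 + 921) + 154833 = -64167 + 154833 = 90666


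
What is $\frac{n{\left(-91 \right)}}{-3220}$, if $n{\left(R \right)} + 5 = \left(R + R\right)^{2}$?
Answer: $- \frac{33119}{3220} \approx -10.285$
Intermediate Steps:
$n{\left(R \right)} = -5 + 4 R^{2}$ ($n{\left(R \right)} = -5 + \left(R + R\right)^{2} = -5 + \left(2 R\right)^{2} = -5 + 4 R^{2}$)
$\frac{n{\left(-91 \right)}}{-3220} = \frac{-5 + 4 \left(-91\right)^{2}}{-3220} = \left(-5 + 4 \cdot 8281\right) \left(- \frac{1}{3220}\right) = \left(-5 + 33124\right) \left(- \frac{1}{3220}\right) = 33119 \left(- \frac{1}{3220}\right) = - \frac{33119}{3220}$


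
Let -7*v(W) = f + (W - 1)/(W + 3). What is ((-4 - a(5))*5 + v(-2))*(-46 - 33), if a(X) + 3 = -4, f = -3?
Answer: -8769/7 ≈ -1252.7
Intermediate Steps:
a(X) = -7 (a(X) = -3 - 4 = -7)
v(W) = 3/7 - (-1 + W)/(7*(3 + W)) (v(W) = -(-3 + (W - 1)/(W + 3))/7 = -(-3 + (-1 + W)/(3 + W))/7 = 3/7 - (-1 + W)/(7*(3 + W)))
((-4 - a(5))*5 + v(-2))*(-46 - 33) = ((-4 - 1*(-7))*5 + 2*(5 - 2)/(7*(3 - 2)))*(-46 - 33) = ((-4 + 7)*5 + (2/7)*3/1)*(-79) = (3*5 + (2/7)*1*3)*(-79) = (15 + 6/7)*(-79) = (111/7)*(-79) = -8769/7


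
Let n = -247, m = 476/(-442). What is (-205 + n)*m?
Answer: 6328/13 ≈ 486.77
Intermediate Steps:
m = -14/13 (m = 476*(-1/442) = -14/13 ≈ -1.0769)
(-205 + n)*m = (-205 - 247)*(-14/13) = -452*(-14/13) = 6328/13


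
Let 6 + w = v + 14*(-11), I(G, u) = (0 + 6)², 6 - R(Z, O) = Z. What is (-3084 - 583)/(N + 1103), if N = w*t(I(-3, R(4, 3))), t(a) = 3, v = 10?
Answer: -3667/653 ≈ -5.6156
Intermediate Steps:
R(Z, O) = 6 - Z
I(G, u) = 36 (I(G, u) = 6² = 36)
w = -150 (w = -6 + (10 + 14*(-11)) = -6 + (10 - 154) = -6 - 144 = -150)
N = -450 (N = -150*3 = -450)
(-3084 - 583)/(N + 1103) = (-3084 - 583)/(-450 + 1103) = -3667/653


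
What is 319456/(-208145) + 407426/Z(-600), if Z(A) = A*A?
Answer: -3020047523/7493220000 ≈ -0.40304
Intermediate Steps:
Z(A) = A²
319456/(-208145) + 407426/Z(-600) = 319456/(-208145) + 407426/((-600)²) = 319456*(-1/208145) + 407426/360000 = -319456/208145 + 407426*(1/360000) = -319456/208145 + 203713/180000 = -3020047523/7493220000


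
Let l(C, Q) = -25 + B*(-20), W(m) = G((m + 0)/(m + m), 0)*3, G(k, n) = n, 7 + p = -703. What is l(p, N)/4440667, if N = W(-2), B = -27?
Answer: 515/4440667 ≈ 0.00011597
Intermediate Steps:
p = -710 (p = -7 - 703 = -710)
W(m) = 0 (W(m) = 0*3 = 0)
N = 0
l(C, Q) = 515 (l(C, Q) = -25 - 27*(-20) = -25 + 540 = 515)
l(p, N)/4440667 = 515/4440667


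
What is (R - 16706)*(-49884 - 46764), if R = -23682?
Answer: 3903419424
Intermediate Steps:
(R - 16706)*(-49884 - 46764) = (-23682 - 16706)*(-49884 - 46764) = -40388*(-96648) = 3903419424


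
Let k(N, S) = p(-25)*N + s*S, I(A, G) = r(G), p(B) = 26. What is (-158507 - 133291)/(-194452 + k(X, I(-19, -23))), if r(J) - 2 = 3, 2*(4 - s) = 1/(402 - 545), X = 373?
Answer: 83454228/52833919 ≈ 1.5796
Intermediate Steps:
s = 1145/286 (s = 4 - 1/(2*(402 - 545)) = 4 - 1/2/(-143) = 4 - 1/2*(-1/143) = 4 + 1/286 = 1145/286 ≈ 4.0035)
r(J) = 5 (r(J) = 2 + 3 = 5)
I(A, G) = 5
k(N, S) = 26*N + 1145*S/286
(-158507 - 133291)/(-194452 + k(X, I(-19, -23))) = (-158507 - 133291)/(-194452 + (26*373 + (1145/286)*5)) = -291798/(-194452 + (9698 + 5725/286)) = -291798/(-194452 + 2779353/286) = -291798/(-52833919/286) = -291798*(-286/52833919) = 83454228/52833919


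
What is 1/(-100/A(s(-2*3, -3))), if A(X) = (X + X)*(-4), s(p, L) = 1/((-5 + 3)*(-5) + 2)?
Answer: 1/150 ≈ 0.0066667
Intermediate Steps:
s(p, L) = 1/12 (s(p, L) = 1/(-2*(-5) + 2) = 1/(10 + 2) = 1/12)
A(X) = -8*X (A(X) = (2*X)*(-4) = -8*X)
1/(-100/A(s(-2*3, -3))) = 1/(-100/((-8*1/12))) = 1/(-100/(-2/3)) = 1/(-100*(-3/2)) = 1/150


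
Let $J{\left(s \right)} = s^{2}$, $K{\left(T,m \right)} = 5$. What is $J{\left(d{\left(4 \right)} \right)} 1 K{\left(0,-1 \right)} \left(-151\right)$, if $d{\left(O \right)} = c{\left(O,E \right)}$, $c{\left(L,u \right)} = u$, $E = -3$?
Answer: $-6795$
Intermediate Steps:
$d{\left(O \right)} = -3$
$J{\left(d{\left(4 \right)} \right)} 1 K{\left(0,-1 \right)} \left(-151\right) = \left(-3\right)^{2} \cdot 1 \cdot 5 \left(-151\right) = 9 \cdot 5 \left(-151\right) = 45 \left(-151\right) = -6795$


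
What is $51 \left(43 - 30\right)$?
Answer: $663$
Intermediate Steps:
$51 \left(43 - 30\right) = 51 \cdot 13 = 663$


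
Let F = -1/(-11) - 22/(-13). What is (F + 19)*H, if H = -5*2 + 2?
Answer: -23776/143 ≈ -166.27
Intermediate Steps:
F = 255/143 (F = -1*(-1/11) - 22*(-1/13) = 1/11 + 22/13 = 255/143 ≈ 1.7832)
H = -8 (H = -10 + 2 = -8)
(F + 19)*H = (255/143 + 19)*(-8) = (2972/143)*(-8) = -23776/143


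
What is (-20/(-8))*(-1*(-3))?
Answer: 15/2 ≈ 7.5000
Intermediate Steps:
(-20/(-8))*(-1*(-3)) = -⅛*(-20)*3 = (5/2)*3 = 15/2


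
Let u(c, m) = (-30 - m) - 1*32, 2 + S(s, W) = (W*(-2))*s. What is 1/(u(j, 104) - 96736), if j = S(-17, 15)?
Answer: -1/96902 ≈ -1.0320e-5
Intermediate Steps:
S(s, W) = -2 - 2*W*s (S(s, W) = -2 + (W*(-2))*s = -2 + (-2*W)*s = -2 - 2*W*s)
j = 508 (j = -2 - 2*15*(-17) = -2 + 510 = 508)
u(c, m) = -62 - m (u(c, m) = (-30 - m) - 32 = -62 - m)
1/(u(j, 104) - 96736) = 1/((-62 - 1*104) - 96736) = 1/((-62 - 104) - 96736) = 1/(-166 - 96736) = 1/(-96902) = -1/96902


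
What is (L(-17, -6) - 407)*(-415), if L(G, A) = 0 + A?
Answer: 171395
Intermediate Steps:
L(G, A) = A
(L(-17, -6) - 407)*(-415) = (-6 - 407)*(-415) = -413*(-415) = 171395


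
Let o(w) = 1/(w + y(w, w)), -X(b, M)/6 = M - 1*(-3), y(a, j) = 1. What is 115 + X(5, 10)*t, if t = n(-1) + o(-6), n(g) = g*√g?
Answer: 653/5 + 78*I ≈ 130.6 + 78.0*I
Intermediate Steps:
n(g) = g^(3/2)
X(b, M) = -18 - 6*M (X(b, M) = -6*(M - 1*(-3)) = -6*(M + 3) = -6*(3 + M) = -18 - 6*M)
o(w) = 1/(1 + w) (o(w) = 1/(w + 1) = 1/(1 + w))
t = -⅕ - I (t = (-1)^(3/2) + 1/(1 - 6) = -I + 1/(-5) = -I - ⅕ = -⅕ - I ≈ -0.2 - 1.0*I)
115 + X(5, 10)*t = 115 + (-18 - 6*10)*(-⅕ - I) = 115 + (-18 - 60)*(-⅕ - I) = 115 - 78*(-⅕ - I) = 115 + (78/5 + 78*I) = 653/5 + 78*I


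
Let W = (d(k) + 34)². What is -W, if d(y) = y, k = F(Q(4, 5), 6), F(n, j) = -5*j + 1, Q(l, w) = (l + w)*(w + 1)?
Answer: -25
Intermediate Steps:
Q(l, w) = (1 + w)*(l + w) (Q(l, w) = (l + w)*(1 + w) = (1 + w)*(l + w))
F(n, j) = 1 - 5*j
k = -29 (k = 1 - 5*6 = 1 - 30 = -29)
W = 25 (W = (-29 + 34)² = 5² = 25)
-W = -1*25 = -25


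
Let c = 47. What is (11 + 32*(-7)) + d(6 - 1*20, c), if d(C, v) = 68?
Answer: -145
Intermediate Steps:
(11 + 32*(-7)) + d(6 - 1*20, c) = (11 + 32*(-7)) + 68 = (11 - 224) + 68 = -213 + 68 = -145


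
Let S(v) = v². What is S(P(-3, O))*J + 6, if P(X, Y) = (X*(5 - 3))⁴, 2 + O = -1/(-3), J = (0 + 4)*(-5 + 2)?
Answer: -20155386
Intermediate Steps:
J = -12 (J = 4*(-3) = -12)
O = -5/3 (O = -2 - 1/(-3) = -2 - 1*(-⅓) = -2 + ⅓ = -5/3 ≈ -1.6667)
P(X, Y) = 16*X⁴ (P(X, Y) = (X*2)⁴ = (2*X)⁴ = 16*X⁴)
S(P(-3, O))*J + 6 = (16*(-3)⁴)²*(-12) + 6 = (16*81)²*(-12) + 6 = 1296²*(-12) + 6 = 1679616*(-12) + 6 = -20155392 + 6 = -20155386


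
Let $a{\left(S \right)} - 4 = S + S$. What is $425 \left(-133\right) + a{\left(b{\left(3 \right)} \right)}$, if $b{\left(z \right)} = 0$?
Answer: $-56521$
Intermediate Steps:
$a{\left(S \right)} = 4 + 2 S$ ($a{\left(S \right)} = 4 + \left(S + S\right) = 4 + 2 S$)
$425 \left(-133\right) + a{\left(b{\left(3 \right)} \right)} = 425 \left(-133\right) + \left(4 + 2 \cdot 0\right) = -56525 + \left(4 + 0\right) = -56525 + 4 = -56521$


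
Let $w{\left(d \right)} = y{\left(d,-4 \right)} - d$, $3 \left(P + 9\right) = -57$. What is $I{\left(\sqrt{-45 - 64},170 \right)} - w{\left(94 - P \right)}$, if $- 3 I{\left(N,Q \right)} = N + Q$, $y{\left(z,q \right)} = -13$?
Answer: $\frac{235}{3} - \frac{i \sqrt{109}}{3} \approx 78.333 - 3.4801 i$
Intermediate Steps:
$P = -28$ ($P = -9 + \frac{1}{3} \left(-57\right) = -9 - 19 = -28$)
$I{\left(N,Q \right)} = - \frac{N}{3} - \frac{Q}{3}$ ($I{\left(N,Q \right)} = - \frac{N + Q}{3} = - \frac{N}{3} - \frac{Q}{3}$)
$w{\left(d \right)} = -13 - d$
$I{\left(\sqrt{-45 - 64},170 \right)} - w{\left(94 - P \right)} = \left(- \frac{\sqrt{-45 - 64}}{3} - \frac{170}{3}\right) - \left(-13 - \left(94 - -28\right)\right) = \left(- \frac{\sqrt{-109}}{3} - \frac{170}{3}\right) - \left(-13 - \left(94 + 28\right)\right) = \left(- \frac{i \sqrt{109}}{3} - \frac{170}{3}\right) - \left(-13 - 122\right) = \left(- \frac{170}{3} - \frac{i \sqrt{109}}{3}\right) - -135 = \left(- \frac{170}{3} - \frac{i \sqrt{109}}{3}\right) + 135 = \frac{235}{3} - \frac{i \sqrt{109}}{3}$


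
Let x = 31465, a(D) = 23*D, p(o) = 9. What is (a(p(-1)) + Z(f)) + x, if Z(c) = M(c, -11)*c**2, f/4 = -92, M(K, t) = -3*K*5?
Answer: 747572152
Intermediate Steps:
M(K, t) = -15*K
f = -368 (f = 4*(-92) = -368)
Z(c) = -15*c**3 (Z(c) = (-15*c)*c**2 = -15*c**3)
(a(p(-1)) + Z(f)) + x = (23*9 - 15*(-368)**3) + 31465 = (207 - 15*(-49836032)) + 31465 = (207 + 747540480) + 31465 = 747540687 + 31465 = 747572152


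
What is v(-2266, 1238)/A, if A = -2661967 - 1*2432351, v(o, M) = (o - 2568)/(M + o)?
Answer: -2417/2618479452 ≈ -9.2305e-7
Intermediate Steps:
v(o, M) = (-2568 + o)/(M + o)
A = -5094318 (A = -2661967 - 2432351 = -5094318)
v(-2266, 1238)/A = ((-2568 - 2266)/(1238 - 2266))/(-5094318) = (-4834/(-1028))*(-1/5094318) = -1/1028*(-4834)*(-1/5094318) = (2417/514)*(-1/5094318) = -2417/2618479452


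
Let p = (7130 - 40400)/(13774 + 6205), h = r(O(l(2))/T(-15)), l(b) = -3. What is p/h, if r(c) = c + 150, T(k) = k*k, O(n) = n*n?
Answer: -831750/74941229 ≈ -0.011099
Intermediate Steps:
O(n) = n**2
T(k) = k**2
r(c) = 150 + c
h = 3751/25 (h = 150 + (-3)**2/((-15)**2) = 150 + 9/225 = 150 + 9*(1/225) = 150 + 1/25 = 3751/25 ≈ 150.04)
p = -33270/19979 ≈ -1.6652
p/h = -33270/(19979*3751/25) = -33270/19979*25/3751 = -831750/74941229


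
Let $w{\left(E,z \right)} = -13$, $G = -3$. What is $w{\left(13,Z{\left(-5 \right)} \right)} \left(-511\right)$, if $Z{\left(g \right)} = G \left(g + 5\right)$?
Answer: $6643$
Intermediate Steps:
$Z{\left(g \right)} = -15 - 3 g$ ($Z{\left(g \right)} = - 3 \left(g + 5\right) = - 3 \left(5 + g\right) = -15 - 3 g$)
$w{\left(13,Z{\left(-5 \right)} \right)} \left(-511\right) = \left(-13\right) \left(-511\right) = 6643$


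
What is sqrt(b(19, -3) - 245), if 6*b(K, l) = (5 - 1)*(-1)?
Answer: I*sqrt(2211)/3 ≈ 15.674*I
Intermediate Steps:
b(K, l) = -2/3 (b(K, l) = ((5 - 1)*(-1))/6 = (4*(-1))/6 = (1/6)*(-4) = -2/3)
sqrt(b(19, -3) - 245) = sqrt(-2/3 - 245) = sqrt(-737/3) = I*sqrt(2211)/3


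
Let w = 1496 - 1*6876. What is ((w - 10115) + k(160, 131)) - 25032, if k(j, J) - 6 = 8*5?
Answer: -40481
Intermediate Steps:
k(j, J) = 46 (k(j, J) = 6 + 8*5 = 6 + 40 = 46)
w = -5380 (w = 1496 - 6876 = -5380)
((w - 10115) + k(160, 131)) - 25032 = ((-5380 - 10115) + 46) - 25032 = (-15495 + 46) - 25032 = -15449 - 25032 = -40481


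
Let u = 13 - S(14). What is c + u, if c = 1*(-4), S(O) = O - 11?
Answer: 6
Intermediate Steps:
S(O) = -11 + O
c = -4
u = 10 (u = 13 - (-11 + 14) = 13 - 1*3 = 13 - 3 = 10)
c + u = -4 + 10 = 6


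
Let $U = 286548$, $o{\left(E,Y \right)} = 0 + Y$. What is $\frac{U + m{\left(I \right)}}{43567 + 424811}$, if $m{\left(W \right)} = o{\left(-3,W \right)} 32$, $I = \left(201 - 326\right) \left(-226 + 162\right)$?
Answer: $\frac{271274}{234189} \approx 1.1584$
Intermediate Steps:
$o{\left(E,Y \right)} = Y$
$I = 8000$ ($I = \left(-125\right) \left(-64\right) = 8000$)
$m{\left(W \right)} = 32 W$ ($m{\left(W \right)} = W 32 = 32 W$)
$\frac{U + m{\left(I \right)}}{43567 + 424811} = \frac{286548 + 32 \cdot 8000}{43567 + 424811} = \frac{286548 + 256000}{468378} = 542548 \cdot \frac{1}{468378} = \frac{271274}{234189}$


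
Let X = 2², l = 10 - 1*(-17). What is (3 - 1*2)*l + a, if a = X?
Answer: 31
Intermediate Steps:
l = 27 (l = 10 + 17 = 27)
X = 4
a = 4
(3 - 1*2)*l + a = (3 - 1*2)*27 + 4 = (3 - 2)*27 + 4 = 1*27 + 4 = 27 + 4 = 31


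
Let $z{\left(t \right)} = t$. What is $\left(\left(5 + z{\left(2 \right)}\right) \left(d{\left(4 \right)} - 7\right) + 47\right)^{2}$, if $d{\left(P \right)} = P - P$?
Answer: $4$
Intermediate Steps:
$d{\left(P \right)} = 0$
$\left(\left(5 + z{\left(2 \right)}\right) \left(d{\left(4 \right)} - 7\right) + 47\right)^{2} = \left(\left(5 + 2\right) \left(0 - 7\right) + 47\right)^{2} = \left(7 \left(-7\right) + 47\right)^{2} = \left(-49 + 47\right)^{2} = \left(-2\right)^{2} = 4$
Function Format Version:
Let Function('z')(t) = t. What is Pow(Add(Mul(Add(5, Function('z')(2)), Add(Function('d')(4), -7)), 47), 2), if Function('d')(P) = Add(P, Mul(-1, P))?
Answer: 4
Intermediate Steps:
Function('d')(P) = 0
Pow(Add(Mul(Add(5, Function('z')(2)), Add(Function('d')(4), -7)), 47), 2) = Pow(Add(Mul(Add(5, 2), Add(0, -7)), 47), 2) = Pow(Add(Mul(7, -7), 47), 2) = Pow(Add(-49, 47), 2) = Pow(-2, 2) = 4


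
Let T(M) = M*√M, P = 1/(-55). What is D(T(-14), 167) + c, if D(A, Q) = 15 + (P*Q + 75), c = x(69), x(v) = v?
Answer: 8578/55 ≈ 155.96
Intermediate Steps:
c = 69
P = -1/55 ≈ -0.018182
T(M) = M^(3/2)
D(A, Q) = 90 - Q/55 (D(A, Q) = 15 + (-Q/55 + 75) = 15 + (75 - Q/55) = 90 - Q/55)
D(T(-14), 167) + c = (90 - 1/55*167) + 69 = (90 - 167/55) + 69 = 4783/55 + 69 = 8578/55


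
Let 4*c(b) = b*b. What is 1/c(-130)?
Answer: 1/4225 ≈ 0.00023669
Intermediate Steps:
c(b) = b**2/4 (c(b) = (b*b)/4 = b**2/4)
1/c(-130) = 1/((1/4)*(-130)**2) = 1/((1/4)*16900) = 1/4225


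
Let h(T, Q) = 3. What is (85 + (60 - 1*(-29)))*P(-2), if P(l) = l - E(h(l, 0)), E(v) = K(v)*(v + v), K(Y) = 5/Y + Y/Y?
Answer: -3132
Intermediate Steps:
K(Y) = 1 + 5/Y (K(Y) = 5/Y + 1 = 1 + 5/Y)
E(v) = 10 + 2*v (E(v) = ((5 + v)/v)*(v + v) = ((5 + v)/v)*(2*v) = 10 + 2*v)
P(l) = -16 + l (P(l) = l - (10 + 2*3) = l - (10 + 6) = l - 1*16 = l - 16 = -16 + l)
(85 + (60 - 1*(-29)))*P(-2) = (85 + (60 - 1*(-29)))*(-16 - 2) = (85 + (60 + 29))*(-18) = (85 + 89)*(-18) = 174*(-18) = -3132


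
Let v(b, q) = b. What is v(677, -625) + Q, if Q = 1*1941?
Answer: 2618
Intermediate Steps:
Q = 1941
v(677, -625) + Q = 677 + 1941 = 2618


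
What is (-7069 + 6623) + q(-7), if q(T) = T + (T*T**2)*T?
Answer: 1948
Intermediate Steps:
q(T) = T + T**4 (q(T) = T + T**3*T = T + T**4)
(-7069 + 6623) + q(-7) = (-7069 + 6623) + (-7 + (-7)**4) = -446 + (-7 + 2401) = -446 + 2394 = 1948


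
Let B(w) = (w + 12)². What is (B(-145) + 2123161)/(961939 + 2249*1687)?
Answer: 1070425/2378001 ≈ 0.45014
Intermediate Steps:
B(w) = (12 + w)²
(B(-145) + 2123161)/(961939 + 2249*1687) = ((12 - 145)² + 2123161)/(961939 + 2249*1687) = ((-133)² + 2123161)/(961939 + 3794063) = (17689 + 2123161)/4756002 = 2140850*(1/4756002) = 1070425/2378001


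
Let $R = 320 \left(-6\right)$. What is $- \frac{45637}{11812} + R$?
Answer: $- \frac{22724677}{11812} \approx -1923.9$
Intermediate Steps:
$R = -1920$
$- \frac{45637}{11812} + R = - \frac{45637}{11812} - 1920 = - \frac{22724677}{11812}$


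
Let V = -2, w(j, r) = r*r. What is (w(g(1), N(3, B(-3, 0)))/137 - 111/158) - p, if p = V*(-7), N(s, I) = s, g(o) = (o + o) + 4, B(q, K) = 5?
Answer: -316829/21646 ≈ -14.637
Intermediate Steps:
g(o) = 4 + 2*o (g(o) = 2*o + 4 = 4 + 2*o)
w(j, r) = r²
p = 14 (p = -2*(-7) = 14)
(w(g(1), N(3, B(-3, 0)))/137 - 111/158) - p = (3²/137 - 111/158) - 1*14 = (9*(1/137) - 111*1/158) - 14 = (9/137 - 111/158) - 14 = -13785/21646 - 14 = -316829/21646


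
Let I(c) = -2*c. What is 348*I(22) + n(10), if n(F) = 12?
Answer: -15300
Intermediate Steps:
348*I(22) + n(10) = 348*(-2*22) + 12 = 348*(-44) + 12 = -15312 + 12 = -15300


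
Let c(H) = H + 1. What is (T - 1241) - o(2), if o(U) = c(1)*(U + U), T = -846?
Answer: -2095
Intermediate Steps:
c(H) = 1 + H
o(U) = 4*U (o(U) = (1 + 1)*(U + U) = 2*(2*U) = 4*U)
(T - 1241) - o(2) = (-846 - 1241) - 4*2 = -2087 - 1*8 = -2087 - 8 = -2095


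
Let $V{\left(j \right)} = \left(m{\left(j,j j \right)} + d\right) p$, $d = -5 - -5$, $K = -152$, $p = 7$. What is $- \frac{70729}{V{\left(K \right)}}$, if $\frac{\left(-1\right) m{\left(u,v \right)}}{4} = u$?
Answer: $- \frac{70729}{4256} \approx -16.619$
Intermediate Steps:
$m{\left(u,v \right)} = - 4 u$
$d = 0$ ($d = -5 + 5 = 0$)
$V{\left(j \right)} = - 28 j$ ($V{\left(j \right)} = \left(- 4 j + 0\right) 7 = - 4 j 7 = - 28 j$)
$- \frac{70729}{V{\left(K \right)}} = - \frac{70729}{\left(-28\right) \left(-152\right)} = - \frac{70729}{4256}$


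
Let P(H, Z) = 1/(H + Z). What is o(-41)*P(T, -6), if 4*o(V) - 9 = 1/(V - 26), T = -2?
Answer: -301/1072 ≈ -0.28078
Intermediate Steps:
o(V) = 9/4 + 1/(4*(-26 + V)) (o(V) = 9/4 + 1/(4*(V - 26)) = 9/4 + 1/(4*(-26 + V)))
o(-41)*P(T, -6) = ((-233 + 9*(-41))/(4*(-26 - 41)))/(-2 - 6) = ((¼)*(-233 - 369)/(-67))/(-8) = ((¼)*(-1/67)*(-602))*(-⅛) = (301/134)*(-⅛) = -301/1072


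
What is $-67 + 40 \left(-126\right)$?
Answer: $-5107$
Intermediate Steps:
$-67 + 40 \left(-126\right) = -67 - 5040 = -5107$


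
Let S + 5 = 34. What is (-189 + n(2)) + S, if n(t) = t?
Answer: -158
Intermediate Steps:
S = 29 (S = -5 + 34 = 29)
(-189 + n(2)) + S = (-189 + 2) + 29 = -187 + 29 = -158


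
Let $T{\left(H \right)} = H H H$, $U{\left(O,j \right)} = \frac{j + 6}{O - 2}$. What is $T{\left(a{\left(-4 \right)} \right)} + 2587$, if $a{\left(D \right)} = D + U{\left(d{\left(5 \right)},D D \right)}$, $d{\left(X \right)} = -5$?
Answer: $\frac{762341}{343} \approx 2222.6$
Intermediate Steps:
$U{\left(O,j \right)} = \frac{6 + j}{-2 + O}$
$a{\left(D \right)} = - \frac{6}{7} + D - \frac{D^{2}}{7}$ ($a{\left(D \right)} = D + \frac{6 + D D}{-2 - 5} = D + \frac{6 + D^{2}}{-7} = D - \frac{6 + D^{2}}{7} = D - \left(\frac{6}{7} + \frac{D^{2}}{7}\right) = - \frac{6}{7} + D - \frac{D^{2}}{7}$)
$T{\left(H \right)} = H^{3}$ ($T{\left(H \right)} = H^{2} H = H^{3}$)
$T{\left(a{\left(-4 \right)} \right)} + 2587 = \left(- \frac{6}{7} - 4 - \frac{\left(-4\right)^{2}}{7}\right)^{3} + 2587 = \left(- \frac{6}{7} - 4 - \frac{16}{7}\right)^{3} + 2587 = \left(- \frac{50}{7}\right)^{3} + 2587 = - \frac{125000}{343} + 2587 = \frac{762341}{343}$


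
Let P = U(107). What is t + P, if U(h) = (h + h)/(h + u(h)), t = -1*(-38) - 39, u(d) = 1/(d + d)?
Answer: 22897/22899 ≈ 0.99991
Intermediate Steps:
u(d) = 1/(2*d)
t = -1 (t = 38 - 39 = -1)
U(h) = 2*h/(h + 1/(2*h)) (U(h) = (h + h)/(h + 1/(2*h)) = (2*h)/(h + 1/(2*h)) = 2*h/(h + 1/(2*h)))
P = 45796/22899 (P = 4*107²/(1 + 2*107²) = 4*11449/(1 + 2*11449) = 4*11449/(1 + 22898) = 4*11449/22899 = 4*11449*(1/22899) = 45796/22899 ≈ 1.9999)
t + P = -1 + 45796/22899 = 22897/22899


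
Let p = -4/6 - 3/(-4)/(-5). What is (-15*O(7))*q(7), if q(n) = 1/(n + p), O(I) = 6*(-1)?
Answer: 5400/371 ≈ 14.555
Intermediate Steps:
O(I) = -6
p = -49/60 (p = -4*⅙ - 3*(-¼)*(-⅕) = -⅔ + (¾)*(-⅕) = -⅔ - 3/20 = -49/60 ≈ -0.81667)
q(n) = 1/(-49/60 + n) (q(n) = 1/(n - 49/60) = 1/(-49/60 + n))
(-15*O(7))*q(7) = (-15*(-6))*(60/(-49 + 60*7)) = 90*(60/(-49 + 420)) = 90*(60/371) = 5400/371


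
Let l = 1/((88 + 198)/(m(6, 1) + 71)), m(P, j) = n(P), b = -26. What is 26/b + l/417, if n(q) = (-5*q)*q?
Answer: -119371/119262 ≈ -1.0009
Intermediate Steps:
n(q) = -5*q²
m(P, j) = -5*P²
l = -109/286 (l = 1/((88 + 198)/(-5*6² + 71)) = 1/(286/(-5*36 + 71)) = 1/(286/(-180 + 71)) = 1/(286/(-109)) = 1/(286*(-1/109)) = 1/(-286/109) = -109/286 ≈ -0.38112)
26/b + l/417 = 26/(-26) - 109/286/417 = 26*(-1/26) - 109/286*1/417 = -1 - 109/119262 = -119371/119262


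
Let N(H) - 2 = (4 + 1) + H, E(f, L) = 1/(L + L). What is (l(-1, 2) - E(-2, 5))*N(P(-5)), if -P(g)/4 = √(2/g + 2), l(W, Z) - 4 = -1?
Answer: 203/10 - 116*√10/25 ≈ 5.6270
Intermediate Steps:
l(W, Z) = 3 (l(W, Z) = 4 - 1 = 3)
E(f, L) = 1/(2*L)
P(g) = -4*√(2 + 2/g) (P(g) = -4*√(2/g + 2) = -4*√(2 + 2/g))
N(H) = 7 + H (N(H) = 2 + ((4 + 1) + H) = 2 + (5 + H) = 7 + H)
(l(-1, 2) - E(-2, 5))*N(P(-5)) = (3 - 1/(2*5))*(7 - 4*√2*√((1 - 5)/(-5))) = (3 - 1/(2*5))*(7 - 4*√2*√(-⅕*(-4))) = (3 - 1*⅒)*(7 - 4*√2*√(⅘)) = (3 - ⅒)*(7 - 4*√2*2*√5/5) = 29*(7 - 8*√10/5)/10 = 203/10 - 116*√10/25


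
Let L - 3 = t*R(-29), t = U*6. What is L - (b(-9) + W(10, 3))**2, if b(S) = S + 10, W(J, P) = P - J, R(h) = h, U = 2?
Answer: -381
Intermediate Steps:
t = 12 (t = 2*6 = 12)
L = -345 (L = 3 + 12*(-29) = 3 - 348 = -345)
b(S) = 10 + S
L - (b(-9) + W(10, 3))**2 = -345 - ((10 - 9) + (3 - 1*10))**2 = -345 - (1 + (3 - 10))**2 = -345 - (1 - 7)**2 = -345 - 1*(-6)**2 = -345 - 1*36 = -345 - 36 = -381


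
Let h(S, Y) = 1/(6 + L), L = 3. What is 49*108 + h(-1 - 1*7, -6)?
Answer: 47629/9 ≈ 5292.1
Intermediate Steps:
h(S, Y) = 1/9 (h(S, Y) = 1/(6 + 3) = 1/9)
49*108 + h(-1 - 1*7, -6) = 49*108 + 1/9 = 5292 + 1/9 = 47629/9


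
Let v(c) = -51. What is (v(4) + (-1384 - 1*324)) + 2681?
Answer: 922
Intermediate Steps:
(v(4) + (-1384 - 1*324)) + 2681 = (-51 + (-1384 - 1*324)) + 2681 = (-51 + (-1384 - 324)) + 2681 = (-51 - 1708) + 2681 = -1759 + 2681 = 922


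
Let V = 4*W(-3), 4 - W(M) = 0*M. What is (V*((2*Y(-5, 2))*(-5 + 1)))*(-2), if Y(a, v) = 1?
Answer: 256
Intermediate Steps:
W(M) = 4 (W(M) = 4 - 0*M = 4 - 1*0 = 4 + 0 = 4)
V = 16 (V = 4*4 = 16)
(V*((2*Y(-5, 2))*(-5 + 1)))*(-2) = (16*((2*1)*(-5 + 1)))*(-2) = (16*(2*(-4)))*(-2) = (16*(-8))*(-2) = -128*(-2) = 256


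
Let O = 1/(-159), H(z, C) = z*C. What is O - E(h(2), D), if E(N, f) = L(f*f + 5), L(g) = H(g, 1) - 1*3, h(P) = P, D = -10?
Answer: -16219/159 ≈ -102.01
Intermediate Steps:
H(z, C) = C*z
L(g) = -3 + g (L(g) = 1*g - 1*3 = g - 3 = -3 + g)
E(N, f) = 2 + f**2 (E(N, f) = -3 + (f*f + 5) = -3 + (f**2 + 5) = -3 + (5 + f**2) = 2 + f**2)
O = -1/159 ≈ -0.0062893
O - E(h(2), D) = -1/159 - (2 + (-10)**2) = -1/159 - (2 + 100) = -1/159 - 1*102 = -1/159 - 102 = -16219/159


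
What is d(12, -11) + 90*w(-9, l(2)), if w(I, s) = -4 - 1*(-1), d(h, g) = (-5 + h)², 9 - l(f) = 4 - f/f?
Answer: -221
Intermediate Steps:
l(f) = 6 (l(f) = 9 - (4 - f/f) = 9 - (4 - 1*1) = 9 - (4 - 1) = 9 - 1*3 = 9 - 3 = 6)
w(I, s) = -3 (w(I, s) = -4 + 1 = -3)
d(12, -11) + 90*w(-9, l(2)) = (-5 + 12)² + 90*(-3) = 7² - 270 = 49 - 270 = -221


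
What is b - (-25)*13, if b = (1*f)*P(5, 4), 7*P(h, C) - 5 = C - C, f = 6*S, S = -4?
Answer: 2155/7 ≈ 307.86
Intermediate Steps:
f = -24 (f = 6*(-4) = -24)
P(h, C) = 5/7 (P(h, C) = 5/7 + (C - C)/7 = 5/7 + (⅐)*0 = 5/7 + 0 = 5/7)
b = -120/7 (b = (1*(-24))*(5/7) = -24*5/7 = -120/7 ≈ -17.143)
b - (-25)*13 = -120/7 - (-25)*13 = -120/7 - 25*(-13) = -120/7 + 325 = 2155/7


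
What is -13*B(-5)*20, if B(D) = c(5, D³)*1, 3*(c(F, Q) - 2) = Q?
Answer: 30940/3 ≈ 10313.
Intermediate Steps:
c(F, Q) = 2 + Q/3
B(D) = 2 + D³/3 (B(D) = (2 + D³/3)*1 = 2 + D³/3)
-13*B(-5)*20 = -13*(2 + (⅓)*(-5)³)*20 = -13*(2 + (⅓)*(-125))*20 = -13*(2 - 125/3)*20 = -13*(-119/3)*20 = (1547/3)*20 = 30940/3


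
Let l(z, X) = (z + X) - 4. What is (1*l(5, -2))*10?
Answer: -10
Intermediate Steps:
l(z, X) = -4 + X + z (l(z, X) = (X + z) - 4 = -4 + X + z)
(1*l(5, -2))*10 = (1*(-4 - 2 + 5))*10 = (1*(-1))*10 = -1*10 = -10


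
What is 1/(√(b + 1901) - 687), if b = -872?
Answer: -229/156980 - 7*√21/470940 ≈ -0.0015269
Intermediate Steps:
1/(√(b + 1901) - 687) = 1/(√(-872 + 1901) - 687) = 1/(√1029 - 687) = 1/(7*√21 - 687) = 1/(-687 + 7*√21)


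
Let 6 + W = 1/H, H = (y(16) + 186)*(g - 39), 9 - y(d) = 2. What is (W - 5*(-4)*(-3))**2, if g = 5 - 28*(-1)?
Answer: 5841392041/1340964 ≈ 4356.1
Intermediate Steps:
y(d) = 7 (y(d) = 9 - 1*2 = 9 - 2 = 7)
g = 33 (g = 5 + 28 = 33)
H = -1158 (H = (7 + 186)*(33 - 39) = 193*(-6) = -1158)
W = -6949/1158 (W = -6 + 1/(-1158) = -6 - 1/1158 = -6949/1158 ≈ -6.0009)
(W - 5*(-4)*(-3))**2 = (-6949/1158 - 5*(-4)*(-3))**2 = (-6949/1158 + 20*(-3))**2 = (-6949/1158 - 60)**2 = (-76429/1158)**2 = 5841392041/1340964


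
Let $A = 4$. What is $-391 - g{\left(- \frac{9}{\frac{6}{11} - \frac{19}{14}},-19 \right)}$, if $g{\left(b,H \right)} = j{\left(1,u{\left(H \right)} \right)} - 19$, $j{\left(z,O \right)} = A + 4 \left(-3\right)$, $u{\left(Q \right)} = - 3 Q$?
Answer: $-364$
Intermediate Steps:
$j{\left(z,O \right)} = -8$ ($j{\left(z,O \right)} = 4 + 4 \left(-3\right) = 4 - 12 = -8$)
$g{\left(b,H \right)} = -27$ ($g{\left(b,H \right)} = -8 - 19 = -27$)
$-391 - g{\left(- \frac{9}{\frac{6}{11} - \frac{19}{14}},-19 \right)} = -391 - -27 = -391 + 27 = -364$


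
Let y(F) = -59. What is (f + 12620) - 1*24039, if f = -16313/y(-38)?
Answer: -657408/59 ≈ -11143.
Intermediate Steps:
f = 16313/59 (f = -16313/(-59) = -16313*(-1/59) = 16313/59 ≈ 276.49)
(f + 12620) - 1*24039 = (16313/59 + 12620) - 1*24039 = 760893/59 - 24039 = -657408/59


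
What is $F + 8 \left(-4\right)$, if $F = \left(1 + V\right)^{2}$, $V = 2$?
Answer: $-23$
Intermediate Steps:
$F = 9$ ($F = \left(1 + 2\right)^{2} = 3^{2} = 9$)
$F + 8 \left(-4\right) = 9 + 8 \left(-4\right) = 9 - 32 = -23$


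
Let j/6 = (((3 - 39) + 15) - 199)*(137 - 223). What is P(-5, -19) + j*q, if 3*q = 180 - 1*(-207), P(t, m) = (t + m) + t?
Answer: 14644051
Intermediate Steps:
P(t, m) = m + 2*t (P(t, m) = (m + t) + t = m + 2*t)
q = 129 (q = (180 - 1*(-207))/3 = (180 + 207)/3 = (⅓)*387 = 129)
j = 113520 (j = 6*((((3 - 39) + 15) - 199)*(137 - 223)) = 6*(((-36 + 15) - 199)*(-86)) = 6*((-21 - 199)*(-86)) = 6*(-220*(-86)) = 6*18920 = 113520)
P(-5, -19) + j*q = (-19 + 2*(-5)) + 113520*129 = (-19 - 10) + 14644080 = -29 + 14644080 = 14644051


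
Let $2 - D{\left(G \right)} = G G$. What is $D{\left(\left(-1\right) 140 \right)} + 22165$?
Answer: $2567$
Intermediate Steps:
$D{\left(G \right)} = 2 - G^{2}$ ($D{\left(G \right)} = 2 - G G = 2 - G^{2}$)
$D{\left(\left(-1\right) 140 \right)} + 22165 = \left(2 - \left(\left(-1\right) 140\right)^{2}\right) + 22165 = \left(2 - \left(-140\right)^{2}\right) + 22165 = \left(2 - 19600\right) + 22165 = -19598 + 22165 = 2567$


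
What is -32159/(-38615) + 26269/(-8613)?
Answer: -737391968/332590995 ≈ -2.2171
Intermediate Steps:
-32159/(-38615) + 26269/(-8613) = -32159*(-1/38615) + 26269*(-1/8613) = 32159/38615 - 26269/8613 = -737391968/332590995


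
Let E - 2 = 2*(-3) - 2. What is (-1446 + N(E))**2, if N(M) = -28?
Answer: 2172676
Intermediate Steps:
E = -6 (E = 2 + (2*(-3) - 2) = 2 + (-6 - 2) = 2 - 8 = -6)
(-1446 + N(E))**2 = (-1446 - 28)**2 = (-1474)**2 = 2172676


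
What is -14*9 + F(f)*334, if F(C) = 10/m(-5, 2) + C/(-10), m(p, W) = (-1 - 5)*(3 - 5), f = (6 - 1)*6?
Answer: -2549/3 ≈ -849.67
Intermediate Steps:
f = 30 (f = 5*6 = 30)
m(p, W) = 12 (m(p, W) = -6*(-2) = 12)
F(C) = ⅚ - C/10 (F(C) = 10/12 + C/(-10) = 10*(1/12) + C*(-⅒) = ⅚ - C/10)
-14*9 + F(f)*334 = -14*9 + (⅚ - ⅒*30)*334 = -126 + (⅚ - 3)*334 = -126 - 13/6*334 = -126 - 2171/3 = -2549/3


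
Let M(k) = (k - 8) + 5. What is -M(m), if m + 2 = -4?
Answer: 9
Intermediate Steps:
m = -6 (m = -2 - 4 = -6)
M(k) = -3 + k (M(k) = (-8 + k) + 5 = -3 + k)
-M(m) = -(-3 - 6) = -1*(-9) = 9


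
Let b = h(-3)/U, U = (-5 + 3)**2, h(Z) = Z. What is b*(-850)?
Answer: 1275/2 ≈ 637.50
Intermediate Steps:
U = 4 (U = (-2)**2 = 4)
b = -3/4 ≈ -0.75000
b*(-850) = -3/4*(-850) = 1275/2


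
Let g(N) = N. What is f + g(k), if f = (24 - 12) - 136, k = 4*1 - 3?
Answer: -123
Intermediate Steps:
k = 1 (k = 4 - 3 = 1)
f = -124 (f = 12 - 136 = -124)
f + g(k) = -124 + 1 = -123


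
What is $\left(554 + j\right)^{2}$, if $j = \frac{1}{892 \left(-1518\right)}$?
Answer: $\frac{562720556115762529}{1833467651136} \approx 3.0692 \cdot 10^{5}$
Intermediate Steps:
$j = - \frac{1}{1354056}$ ($j = \frac{1}{892} \left(- \frac{1}{1518}\right) = - \frac{1}{1354056} \approx -7.3852 \cdot 10^{-7}$)
$\left(554 + j\right)^{2} = \left(554 - \frac{1}{1354056}\right)^{2} = \left(\frac{750147023}{1354056}\right)^{2} = \frac{562720556115762529}{1833467651136}$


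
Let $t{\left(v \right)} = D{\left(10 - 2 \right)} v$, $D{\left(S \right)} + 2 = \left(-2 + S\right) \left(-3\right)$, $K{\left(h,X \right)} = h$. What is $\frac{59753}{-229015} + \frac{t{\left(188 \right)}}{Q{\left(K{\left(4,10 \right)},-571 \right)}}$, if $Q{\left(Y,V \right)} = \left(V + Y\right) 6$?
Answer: $\frac{328908347}{389554515} \approx 0.84432$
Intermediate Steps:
$Q{\left(Y,V \right)} = 6 V + 6 Y$
$D{\left(S \right)} = 4 - 3 S$ ($D{\left(S \right)} = -2 + \left(-2 + S\right) \left(-3\right) = -2 - \left(-6 + 3 S\right) = 4 - 3 S$)
$t{\left(v \right)} = - 20 v$ ($t{\left(v \right)} = \left(4 - 3 \left(10 - 2\right)\right) v = \left(4 - 24\right) v = - 20 v$)
$\frac{59753}{-229015} + \frac{t{\left(188 \right)}}{Q{\left(K{\left(4,10 \right)},-571 \right)}} = \frac{59753}{-229015} + \frac{\left(-20\right) 188}{6 \left(-571\right) + 6 \cdot 4} = 59753 \left(- \frac{1}{229015}\right) - \frac{3760}{-3426 + 24} = - \frac{59753}{229015} - \frac{3760}{-3402} = - \frac{59753}{229015} - - \frac{1880}{1701} = - \frac{59753}{229015} + \frac{1880}{1701} = \frac{328908347}{389554515}$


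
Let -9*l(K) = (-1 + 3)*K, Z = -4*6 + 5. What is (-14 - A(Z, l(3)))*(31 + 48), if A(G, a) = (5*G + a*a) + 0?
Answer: 57275/9 ≈ 6363.9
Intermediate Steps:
Z = -19 (Z = -24 + 5 = -19)
l(K) = -2*K/9 (l(K) = -(-1 + 3)*K/9 = -2*K/9)
A(G, a) = a**2 + 5*G (A(G, a) = (5*G + a**2) + 0 = (a**2 + 5*G) + 0 = a**2 + 5*G)
(-14 - A(Z, l(3)))*(31 + 48) = (-14 - ((-2/9*3)**2 + 5*(-19)))*(31 + 48) = (-14 - ((-2/3)**2 - 95))*79 = (-14 - (4/9 - 95))*79 = (-14 - 1*(-851/9))*79 = (-14 + 851/9)*79 = (725/9)*79 = 57275/9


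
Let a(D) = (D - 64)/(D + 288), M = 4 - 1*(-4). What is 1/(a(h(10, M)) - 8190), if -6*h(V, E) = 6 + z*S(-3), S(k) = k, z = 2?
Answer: -9/73712 ≈ -0.00012210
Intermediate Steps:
M = 8 (M = 4 + 4 = 8)
h(V, E) = 0 (h(V, E) = -(6 + 2*(-3))/6 = -(6 - 6)/6 = -⅙*0 = 0)
a(D) = (-64 + D)/(288 + D)
1/(a(h(10, M)) - 8190) = 1/((-64 + 0)/(288 + 0) - 8190) = 1/(-64/288 - 8190) = 1/((1/288)*(-64) - 8190) = 1/(-2/9 - 8190) = 1/(-73712/9) = -9/73712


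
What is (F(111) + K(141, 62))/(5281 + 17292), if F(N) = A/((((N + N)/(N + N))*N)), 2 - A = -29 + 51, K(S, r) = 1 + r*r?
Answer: 426775/2505603 ≈ 0.17033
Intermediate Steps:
K(S, r) = 1 + r²
A = -20 (A = 2 - (-29 + 51) = 2 - 1*22 = 2 - 22 = -20)
F(N) = -20/N
(F(111) + K(141, 62))/(5281 + 17292) = (-20/111 + (1 + 62²))/(5281 + 17292) = (-20*1/111 + (1 + 3844))/22573 = (-20/111 + 3845)*(1/22573) = (426775/111)*(1/22573) = 426775/2505603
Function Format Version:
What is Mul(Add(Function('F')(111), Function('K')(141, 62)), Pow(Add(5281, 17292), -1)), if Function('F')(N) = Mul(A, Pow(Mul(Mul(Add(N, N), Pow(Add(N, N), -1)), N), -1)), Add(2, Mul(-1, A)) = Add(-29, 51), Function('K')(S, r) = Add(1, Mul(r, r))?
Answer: Rational(426775, 2505603) ≈ 0.17033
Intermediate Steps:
Function('K')(S, r) = Add(1, Pow(r, 2))
A = -20 (A = Add(2, Mul(-1, Add(-29, 51))) = Add(2, Mul(-1, 22)) = Add(2, -22) = -20)
Function('F')(N) = Mul(-20, Pow(N, -1)) (Function('F')(N) = Mul(-20, Pow(Mul(Mul(Add(N, N), Pow(Add(N, N), -1)), N), -1)) = Mul(-20, Pow(Mul(Mul(Mul(2, N), Pow(Mul(2, N), -1)), N), -1)) = Mul(-20, Pow(Mul(Mul(Mul(2, N), Mul(Rational(1, 2), Pow(N, -1))), N), -1)) = Mul(-20, Pow(Mul(1, N), -1)) = Mul(-20, Pow(N, -1)))
Mul(Add(Function('F')(111), Function('K')(141, 62)), Pow(Add(5281, 17292), -1)) = Mul(Add(Mul(-20, Pow(111, -1)), Add(1, Pow(62, 2))), Pow(Add(5281, 17292), -1)) = Mul(Add(Mul(-20, Rational(1, 111)), Add(1, 3844)), Pow(22573, -1)) = Mul(Add(Rational(-20, 111), 3845), Rational(1, 22573)) = Mul(Rational(426775, 111), Rational(1, 22573)) = Rational(426775, 2505603)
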